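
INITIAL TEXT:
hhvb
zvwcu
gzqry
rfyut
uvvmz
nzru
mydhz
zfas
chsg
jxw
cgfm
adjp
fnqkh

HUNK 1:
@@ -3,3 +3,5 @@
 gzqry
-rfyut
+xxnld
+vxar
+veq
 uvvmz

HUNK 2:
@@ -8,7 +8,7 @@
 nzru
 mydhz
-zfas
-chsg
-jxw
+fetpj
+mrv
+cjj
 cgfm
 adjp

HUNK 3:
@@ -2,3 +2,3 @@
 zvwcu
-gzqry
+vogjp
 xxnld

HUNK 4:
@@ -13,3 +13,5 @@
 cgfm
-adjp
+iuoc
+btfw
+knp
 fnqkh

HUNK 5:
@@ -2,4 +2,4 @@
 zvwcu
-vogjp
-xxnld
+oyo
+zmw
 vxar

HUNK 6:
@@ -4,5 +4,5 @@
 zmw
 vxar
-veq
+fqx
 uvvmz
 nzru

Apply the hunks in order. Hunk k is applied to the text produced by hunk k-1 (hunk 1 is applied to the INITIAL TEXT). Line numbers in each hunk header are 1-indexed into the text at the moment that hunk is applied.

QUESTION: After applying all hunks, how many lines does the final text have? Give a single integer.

Hunk 1: at line 3 remove [rfyut] add [xxnld,vxar,veq] -> 15 lines: hhvb zvwcu gzqry xxnld vxar veq uvvmz nzru mydhz zfas chsg jxw cgfm adjp fnqkh
Hunk 2: at line 8 remove [zfas,chsg,jxw] add [fetpj,mrv,cjj] -> 15 lines: hhvb zvwcu gzqry xxnld vxar veq uvvmz nzru mydhz fetpj mrv cjj cgfm adjp fnqkh
Hunk 3: at line 2 remove [gzqry] add [vogjp] -> 15 lines: hhvb zvwcu vogjp xxnld vxar veq uvvmz nzru mydhz fetpj mrv cjj cgfm adjp fnqkh
Hunk 4: at line 13 remove [adjp] add [iuoc,btfw,knp] -> 17 lines: hhvb zvwcu vogjp xxnld vxar veq uvvmz nzru mydhz fetpj mrv cjj cgfm iuoc btfw knp fnqkh
Hunk 5: at line 2 remove [vogjp,xxnld] add [oyo,zmw] -> 17 lines: hhvb zvwcu oyo zmw vxar veq uvvmz nzru mydhz fetpj mrv cjj cgfm iuoc btfw knp fnqkh
Hunk 6: at line 4 remove [veq] add [fqx] -> 17 lines: hhvb zvwcu oyo zmw vxar fqx uvvmz nzru mydhz fetpj mrv cjj cgfm iuoc btfw knp fnqkh
Final line count: 17

Answer: 17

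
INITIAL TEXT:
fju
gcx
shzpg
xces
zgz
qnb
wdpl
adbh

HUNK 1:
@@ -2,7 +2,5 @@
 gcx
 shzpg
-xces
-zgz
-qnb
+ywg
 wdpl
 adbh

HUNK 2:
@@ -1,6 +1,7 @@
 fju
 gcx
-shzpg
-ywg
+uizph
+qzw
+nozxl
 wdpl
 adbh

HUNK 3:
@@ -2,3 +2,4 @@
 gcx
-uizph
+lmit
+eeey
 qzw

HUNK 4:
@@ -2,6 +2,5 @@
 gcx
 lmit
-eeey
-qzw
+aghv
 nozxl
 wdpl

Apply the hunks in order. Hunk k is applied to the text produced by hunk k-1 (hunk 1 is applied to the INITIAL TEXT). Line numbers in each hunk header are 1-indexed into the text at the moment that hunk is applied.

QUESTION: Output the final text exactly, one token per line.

Hunk 1: at line 2 remove [xces,zgz,qnb] add [ywg] -> 6 lines: fju gcx shzpg ywg wdpl adbh
Hunk 2: at line 1 remove [shzpg,ywg] add [uizph,qzw,nozxl] -> 7 lines: fju gcx uizph qzw nozxl wdpl adbh
Hunk 3: at line 2 remove [uizph] add [lmit,eeey] -> 8 lines: fju gcx lmit eeey qzw nozxl wdpl adbh
Hunk 4: at line 2 remove [eeey,qzw] add [aghv] -> 7 lines: fju gcx lmit aghv nozxl wdpl adbh

Answer: fju
gcx
lmit
aghv
nozxl
wdpl
adbh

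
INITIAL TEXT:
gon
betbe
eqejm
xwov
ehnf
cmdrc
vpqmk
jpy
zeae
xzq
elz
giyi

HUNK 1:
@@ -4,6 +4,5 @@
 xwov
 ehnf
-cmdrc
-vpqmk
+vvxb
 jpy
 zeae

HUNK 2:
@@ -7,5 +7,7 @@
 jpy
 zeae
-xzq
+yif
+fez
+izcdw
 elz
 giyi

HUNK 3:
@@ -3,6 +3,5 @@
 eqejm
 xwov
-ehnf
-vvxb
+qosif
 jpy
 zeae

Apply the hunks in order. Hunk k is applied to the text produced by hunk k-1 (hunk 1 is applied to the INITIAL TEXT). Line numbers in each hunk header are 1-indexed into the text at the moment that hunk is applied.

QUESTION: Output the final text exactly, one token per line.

Answer: gon
betbe
eqejm
xwov
qosif
jpy
zeae
yif
fez
izcdw
elz
giyi

Derivation:
Hunk 1: at line 4 remove [cmdrc,vpqmk] add [vvxb] -> 11 lines: gon betbe eqejm xwov ehnf vvxb jpy zeae xzq elz giyi
Hunk 2: at line 7 remove [xzq] add [yif,fez,izcdw] -> 13 lines: gon betbe eqejm xwov ehnf vvxb jpy zeae yif fez izcdw elz giyi
Hunk 3: at line 3 remove [ehnf,vvxb] add [qosif] -> 12 lines: gon betbe eqejm xwov qosif jpy zeae yif fez izcdw elz giyi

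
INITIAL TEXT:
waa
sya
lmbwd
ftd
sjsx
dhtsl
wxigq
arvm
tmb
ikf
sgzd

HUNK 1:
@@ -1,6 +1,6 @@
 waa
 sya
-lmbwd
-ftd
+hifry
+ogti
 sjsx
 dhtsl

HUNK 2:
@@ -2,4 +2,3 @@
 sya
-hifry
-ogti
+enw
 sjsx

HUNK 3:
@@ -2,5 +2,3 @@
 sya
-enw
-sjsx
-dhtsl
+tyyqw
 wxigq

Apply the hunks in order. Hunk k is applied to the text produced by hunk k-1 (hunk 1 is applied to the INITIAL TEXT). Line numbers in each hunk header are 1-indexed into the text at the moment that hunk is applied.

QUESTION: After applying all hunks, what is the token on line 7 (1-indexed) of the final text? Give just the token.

Hunk 1: at line 1 remove [lmbwd,ftd] add [hifry,ogti] -> 11 lines: waa sya hifry ogti sjsx dhtsl wxigq arvm tmb ikf sgzd
Hunk 2: at line 2 remove [hifry,ogti] add [enw] -> 10 lines: waa sya enw sjsx dhtsl wxigq arvm tmb ikf sgzd
Hunk 3: at line 2 remove [enw,sjsx,dhtsl] add [tyyqw] -> 8 lines: waa sya tyyqw wxigq arvm tmb ikf sgzd
Final line 7: ikf

Answer: ikf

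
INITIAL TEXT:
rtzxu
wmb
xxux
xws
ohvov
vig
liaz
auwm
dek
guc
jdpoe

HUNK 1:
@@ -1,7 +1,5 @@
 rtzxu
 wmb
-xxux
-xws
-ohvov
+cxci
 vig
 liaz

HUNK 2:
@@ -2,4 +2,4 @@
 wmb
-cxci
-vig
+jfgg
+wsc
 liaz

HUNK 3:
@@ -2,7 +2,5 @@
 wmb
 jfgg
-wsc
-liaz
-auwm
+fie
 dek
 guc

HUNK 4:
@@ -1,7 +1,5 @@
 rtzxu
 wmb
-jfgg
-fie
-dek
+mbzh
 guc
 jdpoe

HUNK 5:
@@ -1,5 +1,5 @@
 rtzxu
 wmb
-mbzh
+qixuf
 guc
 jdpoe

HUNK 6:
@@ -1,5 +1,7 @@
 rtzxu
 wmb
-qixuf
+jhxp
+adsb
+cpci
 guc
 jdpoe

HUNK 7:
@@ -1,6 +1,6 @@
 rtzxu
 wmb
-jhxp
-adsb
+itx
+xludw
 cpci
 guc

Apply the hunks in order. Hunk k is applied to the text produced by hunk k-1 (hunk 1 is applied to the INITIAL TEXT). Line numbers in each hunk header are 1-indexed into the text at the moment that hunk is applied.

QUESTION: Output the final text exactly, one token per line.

Hunk 1: at line 1 remove [xxux,xws,ohvov] add [cxci] -> 9 lines: rtzxu wmb cxci vig liaz auwm dek guc jdpoe
Hunk 2: at line 2 remove [cxci,vig] add [jfgg,wsc] -> 9 lines: rtzxu wmb jfgg wsc liaz auwm dek guc jdpoe
Hunk 3: at line 2 remove [wsc,liaz,auwm] add [fie] -> 7 lines: rtzxu wmb jfgg fie dek guc jdpoe
Hunk 4: at line 1 remove [jfgg,fie,dek] add [mbzh] -> 5 lines: rtzxu wmb mbzh guc jdpoe
Hunk 5: at line 1 remove [mbzh] add [qixuf] -> 5 lines: rtzxu wmb qixuf guc jdpoe
Hunk 6: at line 1 remove [qixuf] add [jhxp,adsb,cpci] -> 7 lines: rtzxu wmb jhxp adsb cpci guc jdpoe
Hunk 7: at line 1 remove [jhxp,adsb] add [itx,xludw] -> 7 lines: rtzxu wmb itx xludw cpci guc jdpoe

Answer: rtzxu
wmb
itx
xludw
cpci
guc
jdpoe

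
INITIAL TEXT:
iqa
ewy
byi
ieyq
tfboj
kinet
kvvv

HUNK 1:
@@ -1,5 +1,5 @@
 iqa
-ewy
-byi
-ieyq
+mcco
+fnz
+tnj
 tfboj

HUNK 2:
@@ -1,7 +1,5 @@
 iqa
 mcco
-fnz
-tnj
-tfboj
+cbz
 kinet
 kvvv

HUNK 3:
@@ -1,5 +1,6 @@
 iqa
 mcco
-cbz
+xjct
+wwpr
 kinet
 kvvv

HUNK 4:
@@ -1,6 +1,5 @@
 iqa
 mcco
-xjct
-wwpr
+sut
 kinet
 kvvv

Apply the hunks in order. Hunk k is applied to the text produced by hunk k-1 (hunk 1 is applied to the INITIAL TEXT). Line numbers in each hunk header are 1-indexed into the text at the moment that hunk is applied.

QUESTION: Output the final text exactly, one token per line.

Answer: iqa
mcco
sut
kinet
kvvv

Derivation:
Hunk 1: at line 1 remove [ewy,byi,ieyq] add [mcco,fnz,tnj] -> 7 lines: iqa mcco fnz tnj tfboj kinet kvvv
Hunk 2: at line 1 remove [fnz,tnj,tfboj] add [cbz] -> 5 lines: iqa mcco cbz kinet kvvv
Hunk 3: at line 1 remove [cbz] add [xjct,wwpr] -> 6 lines: iqa mcco xjct wwpr kinet kvvv
Hunk 4: at line 1 remove [xjct,wwpr] add [sut] -> 5 lines: iqa mcco sut kinet kvvv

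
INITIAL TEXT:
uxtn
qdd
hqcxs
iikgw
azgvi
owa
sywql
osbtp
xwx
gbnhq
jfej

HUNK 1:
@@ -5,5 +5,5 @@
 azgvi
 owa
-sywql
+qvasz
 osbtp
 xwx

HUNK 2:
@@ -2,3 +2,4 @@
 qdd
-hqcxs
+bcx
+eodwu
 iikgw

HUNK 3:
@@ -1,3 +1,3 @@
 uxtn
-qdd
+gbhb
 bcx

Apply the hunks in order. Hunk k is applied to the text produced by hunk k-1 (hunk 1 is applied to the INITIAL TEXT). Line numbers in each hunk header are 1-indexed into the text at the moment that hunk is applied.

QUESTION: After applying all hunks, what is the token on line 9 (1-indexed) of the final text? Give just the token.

Answer: osbtp

Derivation:
Hunk 1: at line 5 remove [sywql] add [qvasz] -> 11 lines: uxtn qdd hqcxs iikgw azgvi owa qvasz osbtp xwx gbnhq jfej
Hunk 2: at line 2 remove [hqcxs] add [bcx,eodwu] -> 12 lines: uxtn qdd bcx eodwu iikgw azgvi owa qvasz osbtp xwx gbnhq jfej
Hunk 3: at line 1 remove [qdd] add [gbhb] -> 12 lines: uxtn gbhb bcx eodwu iikgw azgvi owa qvasz osbtp xwx gbnhq jfej
Final line 9: osbtp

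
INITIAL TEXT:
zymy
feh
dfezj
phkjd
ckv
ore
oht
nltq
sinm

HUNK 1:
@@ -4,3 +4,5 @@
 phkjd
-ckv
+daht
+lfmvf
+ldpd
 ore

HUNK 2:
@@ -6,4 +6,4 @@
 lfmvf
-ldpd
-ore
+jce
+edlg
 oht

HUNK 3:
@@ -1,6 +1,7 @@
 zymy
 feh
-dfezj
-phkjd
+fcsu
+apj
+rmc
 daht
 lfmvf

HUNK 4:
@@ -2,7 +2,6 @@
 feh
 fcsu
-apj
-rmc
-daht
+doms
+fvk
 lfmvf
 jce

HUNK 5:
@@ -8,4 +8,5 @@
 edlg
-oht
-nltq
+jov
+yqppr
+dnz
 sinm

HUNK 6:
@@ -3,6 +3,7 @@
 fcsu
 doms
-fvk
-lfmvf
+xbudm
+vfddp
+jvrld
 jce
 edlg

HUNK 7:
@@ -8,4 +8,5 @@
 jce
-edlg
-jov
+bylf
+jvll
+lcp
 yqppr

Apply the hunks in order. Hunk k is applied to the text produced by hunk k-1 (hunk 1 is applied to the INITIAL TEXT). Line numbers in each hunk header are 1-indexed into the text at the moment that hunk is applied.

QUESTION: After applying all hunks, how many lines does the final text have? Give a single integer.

Answer: 14

Derivation:
Hunk 1: at line 4 remove [ckv] add [daht,lfmvf,ldpd] -> 11 lines: zymy feh dfezj phkjd daht lfmvf ldpd ore oht nltq sinm
Hunk 2: at line 6 remove [ldpd,ore] add [jce,edlg] -> 11 lines: zymy feh dfezj phkjd daht lfmvf jce edlg oht nltq sinm
Hunk 3: at line 1 remove [dfezj,phkjd] add [fcsu,apj,rmc] -> 12 lines: zymy feh fcsu apj rmc daht lfmvf jce edlg oht nltq sinm
Hunk 4: at line 2 remove [apj,rmc,daht] add [doms,fvk] -> 11 lines: zymy feh fcsu doms fvk lfmvf jce edlg oht nltq sinm
Hunk 5: at line 8 remove [oht,nltq] add [jov,yqppr,dnz] -> 12 lines: zymy feh fcsu doms fvk lfmvf jce edlg jov yqppr dnz sinm
Hunk 6: at line 3 remove [fvk,lfmvf] add [xbudm,vfddp,jvrld] -> 13 lines: zymy feh fcsu doms xbudm vfddp jvrld jce edlg jov yqppr dnz sinm
Hunk 7: at line 8 remove [edlg,jov] add [bylf,jvll,lcp] -> 14 lines: zymy feh fcsu doms xbudm vfddp jvrld jce bylf jvll lcp yqppr dnz sinm
Final line count: 14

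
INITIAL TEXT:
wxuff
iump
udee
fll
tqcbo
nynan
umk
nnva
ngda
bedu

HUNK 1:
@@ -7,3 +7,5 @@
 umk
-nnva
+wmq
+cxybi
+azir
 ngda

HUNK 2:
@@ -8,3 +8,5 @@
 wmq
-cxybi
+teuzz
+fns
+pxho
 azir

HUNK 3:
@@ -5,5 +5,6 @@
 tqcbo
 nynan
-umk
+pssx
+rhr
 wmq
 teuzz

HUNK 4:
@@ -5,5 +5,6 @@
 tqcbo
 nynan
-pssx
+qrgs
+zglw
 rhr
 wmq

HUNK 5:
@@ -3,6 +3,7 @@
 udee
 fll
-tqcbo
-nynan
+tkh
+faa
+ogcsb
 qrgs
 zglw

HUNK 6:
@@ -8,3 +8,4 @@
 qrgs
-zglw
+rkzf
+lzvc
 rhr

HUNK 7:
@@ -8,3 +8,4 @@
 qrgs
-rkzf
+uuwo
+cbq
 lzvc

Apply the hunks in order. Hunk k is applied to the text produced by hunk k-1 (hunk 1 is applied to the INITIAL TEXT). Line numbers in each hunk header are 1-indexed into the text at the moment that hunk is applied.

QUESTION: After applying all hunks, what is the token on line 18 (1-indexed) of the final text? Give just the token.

Hunk 1: at line 7 remove [nnva] add [wmq,cxybi,azir] -> 12 lines: wxuff iump udee fll tqcbo nynan umk wmq cxybi azir ngda bedu
Hunk 2: at line 8 remove [cxybi] add [teuzz,fns,pxho] -> 14 lines: wxuff iump udee fll tqcbo nynan umk wmq teuzz fns pxho azir ngda bedu
Hunk 3: at line 5 remove [umk] add [pssx,rhr] -> 15 lines: wxuff iump udee fll tqcbo nynan pssx rhr wmq teuzz fns pxho azir ngda bedu
Hunk 4: at line 5 remove [pssx] add [qrgs,zglw] -> 16 lines: wxuff iump udee fll tqcbo nynan qrgs zglw rhr wmq teuzz fns pxho azir ngda bedu
Hunk 5: at line 3 remove [tqcbo,nynan] add [tkh,faa,ogcsb] -> 17 lines: wxuff iump udee fll tkh faa ogcsb qrgs zglw rhr wmq teuzz fns pxho azir ngda bedu
Hunk 6: at line 8 remove [zglw] add [rkzf,lzvc] -> 18 lines: wxuff iump udee fll tkh faa ogcsb qrgs rkzf lzvc rhr wmq teuzz fns pxho azir ngda bedu
Hunk 7: at line 8 remove [rkzf] add [uuwo,cbq] -> 19 lines: wxuff iump udee fll tkh faa ogcsb qrgs uuwo cbq lzvc rhr wmq teuzz fns pxho azir ngda bedu
Final line 18: ngda

Answer: ngda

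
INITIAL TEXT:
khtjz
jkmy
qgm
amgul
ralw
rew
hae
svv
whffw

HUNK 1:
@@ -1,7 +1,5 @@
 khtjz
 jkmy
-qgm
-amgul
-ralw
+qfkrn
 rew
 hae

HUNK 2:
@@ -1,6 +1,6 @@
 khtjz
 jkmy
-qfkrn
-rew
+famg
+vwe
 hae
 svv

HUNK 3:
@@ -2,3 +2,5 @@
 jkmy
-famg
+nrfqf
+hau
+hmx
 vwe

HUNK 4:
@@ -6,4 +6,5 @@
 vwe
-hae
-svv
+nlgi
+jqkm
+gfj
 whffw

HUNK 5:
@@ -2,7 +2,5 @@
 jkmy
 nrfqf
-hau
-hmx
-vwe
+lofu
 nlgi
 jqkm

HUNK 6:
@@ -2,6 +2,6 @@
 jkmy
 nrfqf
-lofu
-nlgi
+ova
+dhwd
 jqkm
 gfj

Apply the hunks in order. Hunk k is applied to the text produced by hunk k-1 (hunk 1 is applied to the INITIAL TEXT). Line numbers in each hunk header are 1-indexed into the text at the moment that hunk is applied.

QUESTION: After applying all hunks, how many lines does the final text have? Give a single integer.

Hunk 1: at line 1 remove [qgm,amgul,ralw] add [qfkrn] -> 7 lines: khtjz jkmy qfkrn rew hae svv whffw
Hunk 2: at line 1 remove [qfkrn,rew] add [famg,vwe] -> 7 lines: khtjz jkmy famg vwe hae svv whffw
Hunk 3: at line 2 remove [famg] add [nrfqf,hau,hmx] -> 9 lines: khtjz jkmy nrfqf hau hmx vwe hae svv whffw
Hunk 4: at line 6 remove [hae,svv] add [nlgi,jqkm,gfj] -> 10 lines: khtjz jkmy nrfqf hau hmx vwe nlgi jqkm gfj whffw
Hunk 5: at line 2 remove [hau,hmx,vwe] add [lofu] -> 8 lines: khtjz jkmy nrfqf lofu nlgi jqkm gfj whffw
Hunk 6: at line 2 remove [lofu,nlgi] add [ova,dhwd] -> 8 lines: khtjz jkmy nrfqf ova dhwd jqkm gfj whffw
Final line count: 8

Answer: 8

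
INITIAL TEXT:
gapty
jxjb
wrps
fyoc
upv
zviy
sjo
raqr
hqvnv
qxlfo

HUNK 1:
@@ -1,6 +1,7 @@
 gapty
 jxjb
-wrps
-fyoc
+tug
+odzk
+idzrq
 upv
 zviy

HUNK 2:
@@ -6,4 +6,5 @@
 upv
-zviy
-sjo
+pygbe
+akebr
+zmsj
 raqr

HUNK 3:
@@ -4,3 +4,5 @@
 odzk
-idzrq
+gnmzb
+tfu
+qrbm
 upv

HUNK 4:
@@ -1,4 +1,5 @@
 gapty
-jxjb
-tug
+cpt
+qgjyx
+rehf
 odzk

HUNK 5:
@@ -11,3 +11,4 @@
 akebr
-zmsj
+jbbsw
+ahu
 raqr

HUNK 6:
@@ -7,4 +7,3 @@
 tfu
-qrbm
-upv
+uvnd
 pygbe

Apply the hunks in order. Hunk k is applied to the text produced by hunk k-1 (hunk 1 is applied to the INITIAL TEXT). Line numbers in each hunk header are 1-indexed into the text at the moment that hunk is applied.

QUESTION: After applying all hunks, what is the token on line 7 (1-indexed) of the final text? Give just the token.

Answer: tfu

Derivation:
Hunk 1: at line 1 remove [wrps,fyoc] add [tug,odzk,idzrq] -> 11 lines: gapty jxjb tug odzk idzrq upv zviy sjo raqr hqvnv qxlfo
Hunk 2: at line 6 remove [zviy,sjo] add [pygbe,akebr,zmsj] -> 12 lines: gapty jxjb tug odzk idzrq upv pygbe akebr zmsj raqr hqvnv qxlfo
Hunk 3: at line 4 remove [idzrq] add [gnmzb,tfu,qrbm] -> 14 lines: gapty jxjb tug odzk gnmzb tfu qrbm upv pygbe akebr zmsj raqr hqvnv qxlfo
Hunk 4: at line 1 remove [jxjb,tug] add [cpt,qgjyx,rehf] -> 15 lines: gapty cpt qgjyx rehf odzk gnmzb tfu qrbm upv pygbe akebr zmsj raqr hqvnv qxlfo
Hunk 5: at line 11 remove [zmsj] add [jbbsw,ahu] -> 16 lines: gapty cpt qgjyx rehf odzk gnmzb tfu qrbm upv pygbe akebr jbbsw ahu raqr hqvnv qxlfo
Hunk 6: at line 7 remove [qrbm,upv] add [uvnd] -> 15 lines: gapty cpt qgjyx rehf odzk gnmzb tfu uvnd pygbe akebr jbbsw ahu raqr hqvnv qxlfo
Final line 7: tfu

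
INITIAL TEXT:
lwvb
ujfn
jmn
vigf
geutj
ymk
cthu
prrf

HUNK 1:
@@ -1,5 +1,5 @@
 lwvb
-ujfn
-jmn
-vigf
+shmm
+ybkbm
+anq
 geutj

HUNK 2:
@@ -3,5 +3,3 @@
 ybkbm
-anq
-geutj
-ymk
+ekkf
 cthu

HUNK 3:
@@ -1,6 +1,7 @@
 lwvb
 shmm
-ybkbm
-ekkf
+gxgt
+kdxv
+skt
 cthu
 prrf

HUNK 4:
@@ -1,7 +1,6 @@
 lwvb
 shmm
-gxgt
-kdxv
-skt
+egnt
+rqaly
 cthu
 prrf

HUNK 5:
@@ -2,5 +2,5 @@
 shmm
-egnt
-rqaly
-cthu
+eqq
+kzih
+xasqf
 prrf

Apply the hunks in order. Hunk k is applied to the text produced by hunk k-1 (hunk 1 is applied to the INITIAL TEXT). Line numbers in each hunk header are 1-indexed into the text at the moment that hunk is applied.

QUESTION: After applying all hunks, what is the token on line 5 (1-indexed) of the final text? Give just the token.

Hunk 1: at line 1 remove [ujfn,jmn,vigf] add [shmm,ybkbm,anq] -> 8 lines: lwvb shmm ybkbm anq geutj ymk cthu prrf
Hunk 2: at line 3 remove [anq,geutj,ymk] add [ekkf] -> 6 lines: lwvb shmm ybkbm ekkf cthu prrf
Hunk 3: at line 1 remove [ybkbm,ekkf] add [gxgt,kdxv,skt] -> 7 lines: lwvb shmm gxgt kdxv skt cthu prrf
Hunk 4: at line 1 remove [gxgt,kdxv,skt] add [egnt,rqaly] -> 6 lines: lwvb shmm egnt rqaly cthu prrf
Hunk 5: at line 2 remove [egnt,rqaly,cthu] add [eqq,kzih,xasqf] -> 6 lines: lwvb shmm eqq kzih xasqf prrf
Final line 5: xasqf

Answer: xasqf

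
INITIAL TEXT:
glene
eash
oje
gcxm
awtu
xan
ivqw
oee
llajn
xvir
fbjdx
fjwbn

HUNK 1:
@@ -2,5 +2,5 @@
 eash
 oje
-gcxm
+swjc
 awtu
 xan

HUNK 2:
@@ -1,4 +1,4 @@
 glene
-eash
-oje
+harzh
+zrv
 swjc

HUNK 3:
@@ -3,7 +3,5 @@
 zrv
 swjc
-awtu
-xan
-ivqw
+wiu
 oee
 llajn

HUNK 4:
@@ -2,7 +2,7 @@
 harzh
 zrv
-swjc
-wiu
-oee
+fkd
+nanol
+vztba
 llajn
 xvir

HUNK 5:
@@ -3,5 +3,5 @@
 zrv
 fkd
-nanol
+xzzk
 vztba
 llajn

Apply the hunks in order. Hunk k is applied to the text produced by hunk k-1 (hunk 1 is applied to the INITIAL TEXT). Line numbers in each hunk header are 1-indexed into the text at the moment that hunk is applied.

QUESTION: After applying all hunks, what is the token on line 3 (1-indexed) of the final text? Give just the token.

Answer: zrv

Derivation:
Hunk 1: at line 2 remove [gcxm] add [swjc] -> 12 lines: glene eash oje swjc awtu xan ivqw oee llajn xvir fbjdx fjwbn
Hunk 2: at line 1 remove [eash,oje] add [harzh,zrv] -> 12 lines: glene harzh zrv swjc awtu xan ivqw oee llajn xvir fbjdx fjwbn
Hunk 3: at line 3 remove [awtu,xan,ivqw] add [wiu] -> 10 lines: glene harzh zrv swjc wiu oee llajn xvir fbjdx fjwbn
Hunk 4: at line 2 remove [swjc,wiu,oee] add [fkd,nanol,vztba] -> 10 lines: glene harzh zrv fkd nanol vztba llajn xvir fbjdx fjwbn
Hunk 5: at line 3 remove [nanol] add [xzzk] -> 10 lines: glene harzh zrv fkd xzzk vztba llajn xvir fbjdx fjwbn
Final line 3: zrv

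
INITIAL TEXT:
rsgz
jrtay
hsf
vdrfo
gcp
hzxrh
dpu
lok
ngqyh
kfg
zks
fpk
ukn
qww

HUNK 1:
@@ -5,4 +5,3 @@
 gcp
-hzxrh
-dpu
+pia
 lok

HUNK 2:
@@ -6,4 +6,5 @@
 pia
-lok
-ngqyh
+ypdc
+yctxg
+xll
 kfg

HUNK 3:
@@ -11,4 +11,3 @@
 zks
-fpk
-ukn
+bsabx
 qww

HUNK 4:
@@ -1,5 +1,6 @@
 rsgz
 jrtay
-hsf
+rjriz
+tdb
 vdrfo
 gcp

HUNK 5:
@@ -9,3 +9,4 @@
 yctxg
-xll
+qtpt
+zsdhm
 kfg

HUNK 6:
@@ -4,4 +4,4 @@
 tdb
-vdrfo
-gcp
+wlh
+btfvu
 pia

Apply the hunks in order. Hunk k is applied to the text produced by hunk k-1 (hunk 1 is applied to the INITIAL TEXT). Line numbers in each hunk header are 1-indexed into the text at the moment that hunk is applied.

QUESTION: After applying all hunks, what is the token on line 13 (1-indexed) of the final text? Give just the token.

Hunk 1: at line 5 remove [hzxrh,dpu] add [pia] -> 13 lines: rsgz jrtay hsf vdrfo gcp pia lok ngqyh kfg zks fpk ukn qww
Hunk 2: at line 6 remove [lok,ngqyh] add [ypdc,yctxg,xll] -> 14 lines: rsgz jrtay hsf vdrfo gcp pia ypdc yctxg xll kfg zks fpk ukn qww
Hunk 3: at line 11 remove [fpk,ukn] add [bsabx] -> 13 lines: rsgz jrtay hsf vdrfo gcp pia ypdc yctxg xll kfg zks bsabx qww
Hunk 4: at line 1 remove [hsf] add [rjriz,tdb] -> 14 lines: rsgz jrtay rjriz tdb vdrfo gcp pia ypdc yctxg xll kfg zks bsabx qww
Hunk 5: at line 9 remove [xll] add [qtpt,zsdhm] -> 15 lines: rsgz jrtay rjriz tdb vdrfo gcp pia ypdc yctxg qtpt zsdhm kfg zks bsabx qww
Hunk 6: at line 4 remove [vdrfo,gcp] add [wlh,btfvu] -> 15 lines: rsgz jrtay rjriz tdb wlh btfvu pia ypdc yctxg qtpt zsdhm kfg zks bsabx qww
Final line 13: zks

Answer: zks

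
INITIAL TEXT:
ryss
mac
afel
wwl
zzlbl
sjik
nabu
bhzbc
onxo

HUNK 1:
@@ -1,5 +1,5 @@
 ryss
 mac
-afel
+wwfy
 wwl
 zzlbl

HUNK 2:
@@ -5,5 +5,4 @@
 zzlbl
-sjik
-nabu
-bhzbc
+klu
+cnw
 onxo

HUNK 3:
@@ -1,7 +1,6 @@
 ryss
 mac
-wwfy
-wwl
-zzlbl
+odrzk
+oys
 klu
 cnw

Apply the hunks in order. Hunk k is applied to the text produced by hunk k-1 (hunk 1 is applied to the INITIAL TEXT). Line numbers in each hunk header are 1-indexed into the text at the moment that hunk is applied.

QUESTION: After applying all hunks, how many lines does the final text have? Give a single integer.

Answer: 7

Derivation:
Hunk 1: at line 1 remove [afel] add [wwfy] -> 9 lines: ryss mac wwfy wwl zzlbl sjik nabu bhzbc onxo
Hunk 2: at line 5 remove [sjik,nabu,bhzbc] add [klu,cnw] -> 8 lines: ryss mac wwfy wwl zzlbl klu cnw onxo
Hunk 3: at line 1 remove [wwfy,wwl,zzlbl] add [odrzk,oys] -> 7 lines: ryss mac odrzk oys klu cnw onxo
Final line count: 7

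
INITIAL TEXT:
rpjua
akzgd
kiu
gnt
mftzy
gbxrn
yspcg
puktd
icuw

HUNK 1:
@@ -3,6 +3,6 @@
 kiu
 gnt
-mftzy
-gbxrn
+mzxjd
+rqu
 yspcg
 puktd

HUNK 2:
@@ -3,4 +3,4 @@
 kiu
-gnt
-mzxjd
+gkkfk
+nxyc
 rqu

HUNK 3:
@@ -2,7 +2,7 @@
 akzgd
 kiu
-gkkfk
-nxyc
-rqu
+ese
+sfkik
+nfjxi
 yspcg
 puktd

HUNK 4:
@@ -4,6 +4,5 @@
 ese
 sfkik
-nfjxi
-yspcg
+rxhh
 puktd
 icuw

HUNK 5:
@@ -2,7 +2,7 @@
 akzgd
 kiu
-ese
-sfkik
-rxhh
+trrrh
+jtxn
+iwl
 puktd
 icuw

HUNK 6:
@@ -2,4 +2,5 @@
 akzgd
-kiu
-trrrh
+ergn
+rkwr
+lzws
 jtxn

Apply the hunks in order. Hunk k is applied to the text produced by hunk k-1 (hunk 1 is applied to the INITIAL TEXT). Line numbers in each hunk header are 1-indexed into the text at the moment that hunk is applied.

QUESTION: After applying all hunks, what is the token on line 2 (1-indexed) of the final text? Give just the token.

Answer: akzgd

Derivation:
Hunk 1: at line 3 remove [mftzy,gbxrn] add [mzxjd,rqu] -> 9 lines: rpjua akzgd kiu gnt mzxjd rqu yspcg puktd icuw
Hunk 2: at line 3 remove [gnt,mzxjd] add [gkkfk,nxyc] -> 9 lines: rpjua akzgd kiu gkkfk nxyc rqu yspcg puktd icuw
Hunk 3: at line 2 remove [gkkfk,nxyc,rqu] add [ese,sfkik,nfjxi] -> 9 lines: rpjua akzgd kiu ese sfkik nfjxi yspcg puktd icuw
Hunk 4: at line 4 remove [nfjxi,yspcg] add [rxhh] -> 8 lines: rpjua akzgd kiu ese sfkik rxhh puktd icuw
Hunk 5: at line 2 remove [ese,sfkik,rxhh] add [trrrh,jtxn,iwl] -> 8 lines: rpjua akzgd kiu trrrh jtxn iwl puktd icuw
Hunk 6: at line 2 remove [kiu,trrrh] add [ergn,rkwr,lzws] -> 9 lines: rpjua akzgd ergn rkwr lzws jtxn iwl puktd icuw
Final line 2: akzgd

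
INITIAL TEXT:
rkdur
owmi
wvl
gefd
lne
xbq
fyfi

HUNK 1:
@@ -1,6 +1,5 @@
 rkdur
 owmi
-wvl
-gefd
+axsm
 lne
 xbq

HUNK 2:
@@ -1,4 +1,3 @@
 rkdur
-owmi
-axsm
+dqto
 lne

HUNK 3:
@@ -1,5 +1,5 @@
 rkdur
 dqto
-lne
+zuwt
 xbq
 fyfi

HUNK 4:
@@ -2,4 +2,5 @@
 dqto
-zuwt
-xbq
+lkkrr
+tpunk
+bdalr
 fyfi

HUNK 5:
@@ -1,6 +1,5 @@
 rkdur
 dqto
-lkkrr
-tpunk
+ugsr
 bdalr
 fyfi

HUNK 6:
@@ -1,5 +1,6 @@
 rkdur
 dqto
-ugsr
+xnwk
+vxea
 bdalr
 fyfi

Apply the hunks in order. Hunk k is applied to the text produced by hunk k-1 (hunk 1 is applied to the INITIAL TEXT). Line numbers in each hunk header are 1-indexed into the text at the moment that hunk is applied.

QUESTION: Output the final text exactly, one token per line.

Answer: rkdur
dqto
xnwk
vxea
bdalr
fyfi

Derivation:
Hunk 1: at line 1 remove [wvl,gefd] add [axsm] -> 6 lines: rkdur owmi axsm lne xbq fyfi
Hunk 2: at line 1 remove [owmi,axsm] add [dqto] -> 5 lines: rkdur dqto lne xbq fyfi
Hunk 3: at line 1 remove [lne] add [zuwt] -> 5 lines: rkdur dqto zuwt xbq fyfi
Hunk 4: at line 2 remove [zuwt,xbq] add [lkkrr,tpunk,bdalr] -> 6 lines: rkdur dqto lkkrr tpunk bdalr fyfi
Hunk 5: at line 1 remove [lkkrr,tpunk] add [ugsr] -> 5 lines: rkdur dqto ugsr bdalr fyfi
Hunk 6: at line 1 remove [ugsr] add [xnwk,vxea] -> 6 lines: rkdur dqto xnwk vxea bdalr fyfi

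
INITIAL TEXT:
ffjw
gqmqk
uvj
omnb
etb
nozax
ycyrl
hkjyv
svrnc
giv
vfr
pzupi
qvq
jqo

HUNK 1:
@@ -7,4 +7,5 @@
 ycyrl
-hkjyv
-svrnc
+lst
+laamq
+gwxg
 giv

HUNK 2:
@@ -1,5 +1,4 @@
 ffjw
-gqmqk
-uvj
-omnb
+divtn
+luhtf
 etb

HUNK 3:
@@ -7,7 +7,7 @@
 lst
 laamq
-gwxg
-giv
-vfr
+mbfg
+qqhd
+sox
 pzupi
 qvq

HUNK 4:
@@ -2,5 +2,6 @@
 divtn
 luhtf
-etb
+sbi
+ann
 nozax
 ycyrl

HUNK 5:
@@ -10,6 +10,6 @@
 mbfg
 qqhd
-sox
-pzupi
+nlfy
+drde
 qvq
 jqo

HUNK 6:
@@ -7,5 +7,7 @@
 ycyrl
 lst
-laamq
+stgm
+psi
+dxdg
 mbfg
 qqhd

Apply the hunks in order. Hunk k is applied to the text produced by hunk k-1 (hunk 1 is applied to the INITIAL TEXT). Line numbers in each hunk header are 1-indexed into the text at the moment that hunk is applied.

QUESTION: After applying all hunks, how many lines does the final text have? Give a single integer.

Hunk 1: at line 7 remove [hkjyv,svrnc] add [lst,laamq,gwxg] -> 15 lines: ffjw gqmqk uvj omnb etb nozax ycyrl lst laamq gwxg giv vfr pzupi qvq jqo
Hunk 2: at line 1 remove [gqmqk,uvj,omnb] add [divtn,luhtf] -> 14 lines: ffjw divtn luhtf etb nozax ycyrl lst laamq gwxg giv vfr pzupi qvq jqo
Hunk 3: at line 7 remove [gwxg,giv,vfr] add [mbfg,qqhd,sox] -> 14 lines: ffjw divtn luhtf etb nozax ycyrl lst laamq mbfg qqhd sox pzupi qvq jqo
Hunk 4: at line 2 remove [etb] add [sbi,ann] -> 15 lines: ffjw divtn luhtf sbi ann nozax ycyrl lst laamq mbfg qqhd sox pzupi qvq jqo
Hunk 5: at line 10 remove [sox,pzupi] add [nlfy,drde] -> 15 lines: ffjw divtn luhtf sbi ann nozax ycyrl lst laamq mbfg qqhd nlfy drde qvq jqo
Hunk 6: at line 7 remove [laamq] add [stgm,psi,dxdg] -> 17 lines: ffjw divtn luhtf sbi ann nozax ycyrl lst stgm psi dxdg mbfg qqhd nlfy drde qvq jqo
Final line count: 17

Answer: 17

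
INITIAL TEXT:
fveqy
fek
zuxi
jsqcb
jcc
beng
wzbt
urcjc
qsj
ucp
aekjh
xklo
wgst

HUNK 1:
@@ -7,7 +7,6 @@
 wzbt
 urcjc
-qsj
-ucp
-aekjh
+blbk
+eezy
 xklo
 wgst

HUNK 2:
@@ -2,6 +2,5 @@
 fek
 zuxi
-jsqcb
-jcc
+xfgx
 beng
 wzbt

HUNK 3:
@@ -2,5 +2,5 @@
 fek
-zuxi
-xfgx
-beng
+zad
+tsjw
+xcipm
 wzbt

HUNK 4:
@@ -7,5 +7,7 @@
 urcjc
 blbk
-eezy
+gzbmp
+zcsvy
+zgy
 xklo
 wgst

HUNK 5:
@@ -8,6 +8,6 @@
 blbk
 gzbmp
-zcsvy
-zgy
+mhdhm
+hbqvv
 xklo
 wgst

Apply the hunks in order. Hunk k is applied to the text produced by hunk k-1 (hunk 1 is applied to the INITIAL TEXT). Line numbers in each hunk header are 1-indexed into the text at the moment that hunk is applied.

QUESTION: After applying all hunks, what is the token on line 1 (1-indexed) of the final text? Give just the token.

Hunk 1: at line 7 remove [qsj,ucp,aekjh] add [blbk,eezy] -> 12 lines: fveqy fek zuxi jsqcb jcc beng wzbt urcjc blbk eezy xklo wgst
Hunk 2: at line 2 remove [jsqcb,jcc] add [xfgx] -> 11 lines: fveqy fek zuxi xfgx beng wzbt urcjc blbk eezy xklo wgst
Hunk 3: at line 2 remove [zuxi,xfgx,beng] add [zad,tsjw,xcipm] -> 11 lines: fveqy fek zad tsjw xcipm wzbt urcjc blbk eezy xklo wgst
Hunk 4: at line 7 remove [eezy] add [gzbmp,zcsvy,zgy] -> 13 lines: fveqy fek zad tsjw xcipm wzbt urcjc blbk gzbmp zcsvy zgy xklo wgst
Hunk 5: at line 8 remove [zcsvy,zgy] add [mhdhm,hbqvv] -> 13 lines: fveqy fek zad tsjw xcipm wzbt urcjc blbk gzbmp mhdhm hbqvv xklo wgst
Final line 1: fveqy

Answer: fveqy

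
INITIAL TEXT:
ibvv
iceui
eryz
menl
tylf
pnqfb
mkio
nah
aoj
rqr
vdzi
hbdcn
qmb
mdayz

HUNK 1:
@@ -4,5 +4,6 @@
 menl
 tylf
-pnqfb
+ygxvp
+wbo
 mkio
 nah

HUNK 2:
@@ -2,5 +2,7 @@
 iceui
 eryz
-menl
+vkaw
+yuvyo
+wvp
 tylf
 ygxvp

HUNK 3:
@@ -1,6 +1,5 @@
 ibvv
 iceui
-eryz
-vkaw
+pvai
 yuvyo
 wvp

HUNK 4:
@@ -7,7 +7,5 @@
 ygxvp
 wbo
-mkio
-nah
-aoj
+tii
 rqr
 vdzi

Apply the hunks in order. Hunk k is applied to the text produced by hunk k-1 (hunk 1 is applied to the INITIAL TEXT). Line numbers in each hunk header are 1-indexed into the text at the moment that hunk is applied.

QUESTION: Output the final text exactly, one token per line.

Hunk 1: at line 4 remove [pnqfb] add [ygxvp,wbo] -> 15 lines: ibvv iceui eryz menl tylf ygxvp wbo mkio nah aoj rqr vdzi hbdcn qmb mdayz
Hunk 2: at line 2 remove [menl] add [vkaw,yuvyo,wvp] -> 17 lines: ibvv iceui eryz vkaw yuvyo wvp tylf ygxvp wbo mkio nah aoj rqr vdzi hbdcn qmb mdayz
Hunk 3: at line 1 remove [eryz,vkaw] add [pvai] -> 16 lines: ibvv iceui pvai yuvyo wvp tylf ygxvp wbo mkio nah aoj rqr vdzi hbdcn qmb mdayz
Hunk 4: at line 7 remove [mkio,nah,aoj] add [tii] -> 14 lines: ibvv iceui pvai yuvyo wvp tylf ygxvp wbo tii rqr vdzi hbdcn qmb mdayz

Answer: ibvv
iceui
pvai
yuvyo
wvp
tylf
ygxvp
wbo
tii
rqr
vdzi
hbdcn
qmb
mdayz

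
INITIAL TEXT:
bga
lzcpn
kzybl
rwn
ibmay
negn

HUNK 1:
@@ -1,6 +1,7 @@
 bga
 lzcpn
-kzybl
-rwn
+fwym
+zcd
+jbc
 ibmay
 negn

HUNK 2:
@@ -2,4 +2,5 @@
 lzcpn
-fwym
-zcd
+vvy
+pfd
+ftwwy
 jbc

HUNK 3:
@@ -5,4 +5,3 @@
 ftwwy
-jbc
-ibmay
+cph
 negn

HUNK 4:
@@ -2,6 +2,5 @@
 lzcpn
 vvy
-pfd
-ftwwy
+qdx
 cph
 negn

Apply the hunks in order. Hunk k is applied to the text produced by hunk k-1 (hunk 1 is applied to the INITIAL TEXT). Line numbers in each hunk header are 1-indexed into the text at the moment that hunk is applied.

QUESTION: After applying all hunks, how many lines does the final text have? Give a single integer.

Hunk 1: at line 1 remove [kzybl,rwn] add [fwym,zcd,jbc] -> 7 lines: bga lzcpn fwym zcd jbc ibmay negn
Hunk 2: at line 2 remove [fwym,zcd] add [vvy,pfd,ftwwy] -> 8 lines: bga lzcpn vvy pfd ftwwy jbc ibmay negn
Hunk 3: at line 5 remove [jbc,ibmay] add [cph] -> 7 lines: bga lzcpn vvy pfd ftwwy cph negn
Hunk 4: at line 2 remove [pfd,ftwwy] add [qdx] -> 6 lines: bga lzcpn vvy qdx cph negn
Final line count: 6

Answer: 6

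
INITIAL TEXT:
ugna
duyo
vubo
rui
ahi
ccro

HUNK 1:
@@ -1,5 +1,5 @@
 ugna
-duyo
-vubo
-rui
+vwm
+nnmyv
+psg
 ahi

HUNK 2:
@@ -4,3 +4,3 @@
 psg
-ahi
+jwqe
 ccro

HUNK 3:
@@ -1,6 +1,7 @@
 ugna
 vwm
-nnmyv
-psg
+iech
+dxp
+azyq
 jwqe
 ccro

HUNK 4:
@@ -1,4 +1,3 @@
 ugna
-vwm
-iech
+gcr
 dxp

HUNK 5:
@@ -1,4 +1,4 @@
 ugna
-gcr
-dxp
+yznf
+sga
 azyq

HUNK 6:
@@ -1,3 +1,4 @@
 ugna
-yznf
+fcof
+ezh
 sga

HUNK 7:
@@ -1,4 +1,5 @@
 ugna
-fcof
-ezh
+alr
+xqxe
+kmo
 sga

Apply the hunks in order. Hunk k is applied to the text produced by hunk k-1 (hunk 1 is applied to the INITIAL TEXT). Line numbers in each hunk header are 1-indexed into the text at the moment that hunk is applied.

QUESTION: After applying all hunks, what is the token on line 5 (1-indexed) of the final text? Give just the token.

Hunk 1: at line 1 remove [duyo,vubo,rui] add [vwm,nnmyv,psg] -> 6 lines: ugna vwm nnmyv psg ahi ccro
Hunk 2: at line 4 remove [ahi] add [jwqe] -> 6 lines: ugna vwm nnmyv psg jwqe ccro
Hunk 3: at line 1 remove [nnmyv,psg] add [iech,dxp,azyq] -> 7 lines: ugna vwm iech dxp azyq jwqe ccro
Hunk 4: at line 1 remove [vwm,iech] add [gcr] -> 6 lines: ugna gcr dxp azyq jwqe ccro
Hunk 5: at line 1 remove [gcr,dxp] add [yznf,sga] -> 6 lines: ugna yznf sga azyq jwqe ccro
Hunk 6: at line 1 remove [yznf] add [fcof,ezh] -> 7 lines: ugna fcof ezh sga azyq jwqe ccro
Hunk 7: at line 1 remove [fcof,ezh] add [alr,xqxe,kmo] -> 8 lines: ugna alr xqxe kmo sga azyq jwqe ccro
Final line 5: sga

Answer: sga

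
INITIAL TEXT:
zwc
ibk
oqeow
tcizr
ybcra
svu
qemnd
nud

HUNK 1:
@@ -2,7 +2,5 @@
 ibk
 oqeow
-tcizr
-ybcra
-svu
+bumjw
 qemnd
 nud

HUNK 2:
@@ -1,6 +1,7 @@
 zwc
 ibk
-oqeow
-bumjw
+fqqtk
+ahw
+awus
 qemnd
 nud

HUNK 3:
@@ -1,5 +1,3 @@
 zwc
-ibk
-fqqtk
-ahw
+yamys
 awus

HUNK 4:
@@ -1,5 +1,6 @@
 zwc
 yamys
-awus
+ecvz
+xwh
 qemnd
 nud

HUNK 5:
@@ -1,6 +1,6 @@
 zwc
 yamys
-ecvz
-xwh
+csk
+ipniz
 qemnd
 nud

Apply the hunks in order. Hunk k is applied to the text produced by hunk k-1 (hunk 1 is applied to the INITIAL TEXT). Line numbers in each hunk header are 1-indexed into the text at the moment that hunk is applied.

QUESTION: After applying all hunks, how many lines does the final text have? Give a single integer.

Answer: 6

Derivation:
Hunk 1: at line 2 remove [tcizr,ybcra,svu] add [bumjw] -> 6 lines: zwc ibk oqeow bumjw qemnd nud
Hunk 2: at line 1 remove [oqeow,bumjw] add [fqqtk,ahw,awus] -> 7 lines: zwc ibk fqqtk ahw awus qemnd nud
Hunk 3: at line 1 remove [ibk,fqqtk,ahw] add [yamys] -> 5 lines: zwc yamys awus qemnd nud
Hunk 4: at line 1 remove [awus] add [ecvz,xwh] -> 6 lines: zwc yamys ecvz xwh qemnd nud
Hunk 5: at line 1 remove [ecvz,xwh] add [csk,ipniz] -> 6 lines: zwc yamys csk ipniz qemnd nud
Final line count: 6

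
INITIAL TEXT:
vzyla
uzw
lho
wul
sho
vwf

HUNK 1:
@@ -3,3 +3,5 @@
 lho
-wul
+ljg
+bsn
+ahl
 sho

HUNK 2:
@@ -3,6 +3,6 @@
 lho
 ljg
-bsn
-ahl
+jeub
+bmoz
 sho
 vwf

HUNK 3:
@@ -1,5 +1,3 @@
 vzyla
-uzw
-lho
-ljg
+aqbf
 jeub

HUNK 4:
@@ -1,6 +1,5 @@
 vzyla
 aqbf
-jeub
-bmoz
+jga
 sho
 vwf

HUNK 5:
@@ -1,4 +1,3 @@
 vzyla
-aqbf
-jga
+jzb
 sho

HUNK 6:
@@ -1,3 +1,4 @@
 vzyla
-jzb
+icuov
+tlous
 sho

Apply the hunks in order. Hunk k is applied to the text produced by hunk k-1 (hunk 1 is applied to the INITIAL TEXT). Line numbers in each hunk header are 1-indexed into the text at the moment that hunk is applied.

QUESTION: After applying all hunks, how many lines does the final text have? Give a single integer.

Hunk 1: at line 3 remove [wul] add [ljg,bsn,ahl] -> 8 lines: vzyla uzw lho ljg bsn ahl sho vwf
Hunk 2: at line 3 remove [bsn,ahl] add [jeub,bmoz] -> 8 lines: vzyla uzw lho ljg jeub bmoz sho vwf
Hunk 3: at line 1 remove [uzw,lho,ljg] add [aqbf] -> 6 lines: vzyla aqbf jeub bmoz sho vwf
Hunk 4: at line 1 remove [jeub,bmoz] add [jga] -> 5 lines: vzyla aqbf jga sho vwf
Hunk 5: at line 1 remove [aqbf,jga] add [jzb] -> 4 lines: vzyla jzb sho vwf
Hunk 6: at line 1 remove [jzb] add [icuov,tlous] -> 5 lines: vzyla icuov tlous sho vwf
Final line count: 5

Answer: 5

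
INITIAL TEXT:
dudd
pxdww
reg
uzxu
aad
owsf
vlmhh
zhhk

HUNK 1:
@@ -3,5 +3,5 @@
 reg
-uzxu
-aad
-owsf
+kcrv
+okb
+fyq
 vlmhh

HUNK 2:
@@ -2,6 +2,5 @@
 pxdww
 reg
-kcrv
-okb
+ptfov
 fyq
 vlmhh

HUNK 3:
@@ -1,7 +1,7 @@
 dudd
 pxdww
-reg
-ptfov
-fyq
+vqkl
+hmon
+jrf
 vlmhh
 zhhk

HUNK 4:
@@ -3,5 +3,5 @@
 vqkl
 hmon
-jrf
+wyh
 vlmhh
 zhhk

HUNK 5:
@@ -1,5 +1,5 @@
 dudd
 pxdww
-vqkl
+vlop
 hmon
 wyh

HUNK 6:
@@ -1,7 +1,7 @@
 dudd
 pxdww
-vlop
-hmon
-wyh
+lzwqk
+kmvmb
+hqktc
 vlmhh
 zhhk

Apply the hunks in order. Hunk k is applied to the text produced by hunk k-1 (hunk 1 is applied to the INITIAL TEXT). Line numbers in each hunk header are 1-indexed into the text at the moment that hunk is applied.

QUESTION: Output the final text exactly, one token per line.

Answer: dudd
pxdww
lzwqk
kmvmb
hqktc
vlmhh
zhhk

Derivation:
Hunk 1: at line 3 remove [uzxu,aad,owsf] add [kcrv,okb,fyq] -> 8 lines: dudd pxdww reg kcrv okb fyq vlmhh zhhk
Hunk 2: at line 2 remove [kcrv,okb] add [ptfov] -> 7 lines: dudd pxdww reg ptfov fyq vlmhh zhhk
Hunk 3: at line 1 remove [reg,ptfov,fyq] add [vqkl,hmon,jrf] -> 7 lines: dudd pxdww vqkl hmon jrf vlmhh zhhk
Hunk 4: at line 3 remove [jrf] add [wyh] -> 7 lines: dudd pxdww vqkl hmon wyh vlmhh zhhk
Hunk 5: at line 1 remove [vqkl] add [vlop] -> 7 lines: dudd pxdww vlop hmon wyh vlmhh zhhk
Hunk 6: at line 1 remove [vlop,hmon,wyh] add [lzwqk,kmvmb,hqktc] -> 7 lines: dudd pxdww lzwqk kmvmb hqktc vlmhh zhhk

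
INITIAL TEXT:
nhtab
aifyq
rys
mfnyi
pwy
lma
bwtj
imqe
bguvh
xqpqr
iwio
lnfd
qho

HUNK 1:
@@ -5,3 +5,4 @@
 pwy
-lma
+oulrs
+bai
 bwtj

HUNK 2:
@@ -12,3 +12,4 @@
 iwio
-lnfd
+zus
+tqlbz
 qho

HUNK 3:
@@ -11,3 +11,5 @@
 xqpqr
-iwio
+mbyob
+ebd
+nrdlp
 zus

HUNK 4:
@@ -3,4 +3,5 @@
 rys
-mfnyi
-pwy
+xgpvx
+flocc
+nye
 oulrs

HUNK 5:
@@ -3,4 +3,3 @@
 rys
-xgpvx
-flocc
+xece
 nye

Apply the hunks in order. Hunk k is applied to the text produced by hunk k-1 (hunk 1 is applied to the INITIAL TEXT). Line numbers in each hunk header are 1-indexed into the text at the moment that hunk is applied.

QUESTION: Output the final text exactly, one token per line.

Answer: nhtab
aifyq
rys
xece
nye
oulrs
bai
bwtj
imqe
bguvh
xqpqr
mbyob
ebd
nrdlp
zus
tqlbz
qho

Derivation:
Hunk 1: at line 5 remove [lma] add [oulrs,bai] -> 14 lines: nhtab aifyq rys mfnyi pwy oulrs bai bwtj imqe bguvh xqpqr iwio lnfd qho
Hunk 2: at line 12 remove [lnfd] add [zus,tqlbz] -> 15 lines: nhtab aifyq rys mfnyi pwy oulrs bai bwtj imqe bguvh xqpqr iwio zus tqlbz qho
Hunk 3: at line 11 remove [iwio] add [mbyob,ebd,nrdlp] -> 17 lines: nhtab aifyq rys mfnyi pwy oulrs bai bwtj imqe bguvh xqpqr mbyob ebd nrdlp zus tqlbz qho
Hunk 4: at line 3 remove [mfnyi,pwy] add [xgpvx,flocc,nye] -> 18 lines: nhtab aifyq rys xgpvx flocc nye oulrs bai bwtj imqe bguvh xqpqr mbyob ebd nrdlp zus tqlbz qho
Hunk 5: at line 3 remove [xgpvx,flocc] add [xece] -> 17 lines: nhtab aifyq rys xece nye oulrs bai bwtj imqe bguvh xqpqr mbyob ebd nrdlp zus tqlbz qho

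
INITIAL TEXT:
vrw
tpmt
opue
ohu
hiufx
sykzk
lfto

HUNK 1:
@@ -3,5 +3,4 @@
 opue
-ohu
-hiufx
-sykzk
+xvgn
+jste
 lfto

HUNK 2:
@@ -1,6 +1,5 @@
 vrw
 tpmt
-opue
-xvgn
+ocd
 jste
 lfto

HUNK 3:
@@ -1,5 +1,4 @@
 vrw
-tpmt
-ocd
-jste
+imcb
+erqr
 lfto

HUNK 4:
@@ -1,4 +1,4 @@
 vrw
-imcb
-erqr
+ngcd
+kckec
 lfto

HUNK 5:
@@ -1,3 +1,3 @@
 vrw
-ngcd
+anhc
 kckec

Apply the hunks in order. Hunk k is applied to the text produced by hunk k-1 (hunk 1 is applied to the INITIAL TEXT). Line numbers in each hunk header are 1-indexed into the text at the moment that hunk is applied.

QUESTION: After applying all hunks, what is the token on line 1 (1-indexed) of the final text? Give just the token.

Hunk 1: at line 3 remove [ohu,hiufx,sykzk] add [xvgn,jste] -> 6 lines: vrw tpmt opue xvgn jste lfto
Hunk 2: at line 1 remove [opue,xvgn] add [ocd] -> 5 lines: vrw tpmt ocd jste lfto
Hunk 3: at line 1 remove [tpmt,ocd,jste] add [imcb,erqr] -> 4 lines: vrw imcb erqr lfto
Hunk 4: at line 1 remove [imcb,erqr] add [ngcd,kckec] -> 4 lines: vrw ngcd kckec lfto
Hunk 5: at line 1 remove [ngcd] add [anhc] -> 4 lines: vrw anhc kckec lfto
Final line 1: vrw

Answer: vrw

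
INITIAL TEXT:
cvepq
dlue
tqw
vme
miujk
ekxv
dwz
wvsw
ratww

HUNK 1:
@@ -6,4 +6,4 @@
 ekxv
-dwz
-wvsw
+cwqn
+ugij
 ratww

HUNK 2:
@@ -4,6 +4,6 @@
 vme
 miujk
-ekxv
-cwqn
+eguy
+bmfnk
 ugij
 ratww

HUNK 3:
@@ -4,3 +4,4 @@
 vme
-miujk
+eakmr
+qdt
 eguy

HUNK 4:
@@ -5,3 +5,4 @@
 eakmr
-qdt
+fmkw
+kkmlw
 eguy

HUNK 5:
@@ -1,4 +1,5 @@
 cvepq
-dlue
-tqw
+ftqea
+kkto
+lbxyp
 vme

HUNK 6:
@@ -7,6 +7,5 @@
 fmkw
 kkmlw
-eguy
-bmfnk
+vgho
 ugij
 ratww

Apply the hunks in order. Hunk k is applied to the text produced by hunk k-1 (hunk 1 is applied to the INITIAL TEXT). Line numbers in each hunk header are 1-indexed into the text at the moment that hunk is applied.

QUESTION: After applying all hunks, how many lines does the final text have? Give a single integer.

Hunk 1: at line 6 remove [dwz,wvsw] add [cwqn,ugij] -> 9 lines: cvepq dlue tqw vme miujk ekxv cwqn ugij ratww
Hunk 2: at line 4 remove [ekxv,cwqn] add [eguy,bmfnk] -> 9 lines: cvepq dlue tqw vme miujk eguy bmfnk ugij ratww
Hunk 3: at line 4 remove [miujk] add [eakmr,qdt] -> 10 lines: cvepq dlue tqw vme eakmr qdt eguy bmfnk ugij ratww
Hunk 4: at line 5 remove [qdt] add [fmkw,kkmlw] -> 11 lines: cvepq dlue tqw vme eakmr fmkw kkmlw eguy bmfnk ugij ratww
Hunk 5: at line 1 remove [dlue,tqw] add [ftqea,kkto,lbxyp] -> 12 lines: cvepq ftqea kkto lbxyp vme eakmr fmkw kkmlw eguy bmfnk ugij ratww
Hunk 6: at line 7 remove [eguy,bmfnk] add [vgho] -> 11 lines: cvepq ftqea kkto lbxyp vme eakmr fmkw kkmlw vgho ugij ratww
Final line count: 11

Answer: 11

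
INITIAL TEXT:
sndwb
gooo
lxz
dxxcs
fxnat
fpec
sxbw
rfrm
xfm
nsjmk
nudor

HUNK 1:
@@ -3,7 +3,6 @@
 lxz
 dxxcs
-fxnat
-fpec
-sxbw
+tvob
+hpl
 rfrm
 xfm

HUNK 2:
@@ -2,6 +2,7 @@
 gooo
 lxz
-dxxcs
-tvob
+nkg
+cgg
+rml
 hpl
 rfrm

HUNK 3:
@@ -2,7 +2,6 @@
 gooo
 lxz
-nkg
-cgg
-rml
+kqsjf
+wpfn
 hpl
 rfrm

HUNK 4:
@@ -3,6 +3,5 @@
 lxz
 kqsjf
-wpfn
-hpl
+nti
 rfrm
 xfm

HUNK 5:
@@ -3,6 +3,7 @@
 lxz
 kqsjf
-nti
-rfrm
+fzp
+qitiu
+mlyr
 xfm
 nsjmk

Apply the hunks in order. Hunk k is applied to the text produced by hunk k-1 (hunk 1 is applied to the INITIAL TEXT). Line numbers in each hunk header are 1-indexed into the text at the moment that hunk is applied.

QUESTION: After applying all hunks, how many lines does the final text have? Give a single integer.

Answer: 10

Derivation:
Hunk 1: at line 3 remove [fxnat,fpec,sxbw] add [tvob,hpl] -> 10 lines: sndwb gooo lxz dxxcs tvob hpl rfrm xfm nsjmk nudor
Hunk 2: at line 2 remove [dxxcs,tvob] add [nkg,cgg,rml] -> 11 lines: sndwb gooo lxz nkg cgg rml hpl rfrm xfm nsjmk nudor
Hunk 3: at line 2 remove [nkg,cgg,rml] add [kqsjf,wpfn] -> 10 lines: sndwb gooo lxz kqsjf wpfn hpl rfrm xfm nsjmk nudor
Hunk 4: at line 3 remove [wpfn,hpl] add [nti] -> 9 lines: sndwb gooo lxz kqsjf nti rfrm xfm nsjmk nudor
Hunk 5: at line 3 remove [nti,rfrm] add [fzp,qitiu,mlyr] -> 10 lines: sndwb gooo lxz kqsjf fzp qitiu mlyr xfm nsjmk nudor
Final line count: 10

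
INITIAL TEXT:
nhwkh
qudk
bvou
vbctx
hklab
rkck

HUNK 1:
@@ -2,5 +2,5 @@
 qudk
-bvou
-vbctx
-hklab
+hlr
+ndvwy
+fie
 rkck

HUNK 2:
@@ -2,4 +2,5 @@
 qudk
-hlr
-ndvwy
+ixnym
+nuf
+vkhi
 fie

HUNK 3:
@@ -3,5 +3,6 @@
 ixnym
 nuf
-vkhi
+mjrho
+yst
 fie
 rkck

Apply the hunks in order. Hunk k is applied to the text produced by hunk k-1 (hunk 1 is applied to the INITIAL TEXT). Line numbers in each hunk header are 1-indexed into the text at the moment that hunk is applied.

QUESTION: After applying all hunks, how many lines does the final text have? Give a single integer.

Answer: 8

Derivation:
Hunk 1: at line 2 remove [bvou,vbctx,hklab] add [hlr,ndvwy,fie] -> 6 lines: nhwkh qudk hlr ndvwy fie rkck
Hunk 2: at line 2 remove [hlr,ndvwy] add [ixnym,nuf,vkhi] -> 7 lines: nhwkh qudk ixnym nuf vkhi fie rkck
Hunk 3: at line 3 remove [vkhi] add [mjrho,yst] -> 8 lines: nhwkh qudk ixnym nuf mjrho yst fie rkck
Final line count: 8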